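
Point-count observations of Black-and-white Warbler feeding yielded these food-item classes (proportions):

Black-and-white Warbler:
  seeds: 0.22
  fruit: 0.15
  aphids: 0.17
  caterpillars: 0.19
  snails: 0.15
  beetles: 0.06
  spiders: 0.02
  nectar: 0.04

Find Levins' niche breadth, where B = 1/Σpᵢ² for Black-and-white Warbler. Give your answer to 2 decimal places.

6.10

Σpᵢ² = 0.22² + 0.15² + 0.17² + 0.19² + 0.15² + 0.06² + 0.02² + 0.04² = 0.0484 + 0.0225 + 0.0289 + 0.0361 + 0.0225 + 0.0036 + 0.0004 + 0.0016 = 0.1640
B = 1 / 0.1640 = 6.0976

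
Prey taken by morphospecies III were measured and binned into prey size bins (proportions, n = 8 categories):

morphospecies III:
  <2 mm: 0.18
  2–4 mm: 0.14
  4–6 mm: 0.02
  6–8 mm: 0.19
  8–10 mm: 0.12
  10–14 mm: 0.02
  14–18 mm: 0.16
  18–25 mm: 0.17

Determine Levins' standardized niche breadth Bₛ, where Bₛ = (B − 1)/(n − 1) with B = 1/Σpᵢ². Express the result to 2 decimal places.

0.76

Σpᵢ² = 0.18² + 0.14² + 0.02² + 0.19² + 0.12² + 0.02² + 0.16² + 0.17² = 0.0324 + 0.0196 + 0.0004 + 0.0361 + 0.0144 + 0.0004 + 0.0256 + 0.0289 = 0.1578
B = 1 / 0.1578 = 6.3371
Bₛ = (B − 1)/(n − 1) = (6.3371 − 1)/(8 − 1) = 5.3371/7 = 0.7624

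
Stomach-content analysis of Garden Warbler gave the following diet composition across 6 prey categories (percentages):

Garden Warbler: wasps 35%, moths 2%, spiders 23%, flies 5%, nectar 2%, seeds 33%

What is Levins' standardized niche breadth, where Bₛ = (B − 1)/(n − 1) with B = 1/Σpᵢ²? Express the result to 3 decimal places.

0.495

Convert percentages to proportions (divide by 100).
Σpᵢ² = 0.35² + 0.02² + 0.23² + 0.05² + 0.02² + 0.33² = 0.1225 + 0.0004 + 0.0529 + 0.0025 + 0.0004 + 0.1089 = 0.2876
B = 1 / 0.2876 = 3.47705
Bₛ = (B − 1)/(n − 1) = (3.47705 − 1)/(6 − 1) = 2.47705/5 = 0.49541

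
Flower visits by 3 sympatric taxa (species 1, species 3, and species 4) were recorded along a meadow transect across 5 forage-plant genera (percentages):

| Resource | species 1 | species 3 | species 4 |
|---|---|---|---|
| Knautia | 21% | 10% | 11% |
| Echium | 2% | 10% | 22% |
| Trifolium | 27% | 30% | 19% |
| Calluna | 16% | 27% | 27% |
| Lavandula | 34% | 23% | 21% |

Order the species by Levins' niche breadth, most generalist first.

species 4 > species 3 > species 1

Convert percentages to proportions (divide by 100).
Σp_1ᵢ² = 0.21² + 0.02² + 0.27² + 0.16² + 0.34² = 0.0441 + 0.0004 + 0.0729 + 0.0256 + 0.1156 = 0.2586
B_1 = 1 / 0.2586 = 3.8670
Σp_3ᵢ² = 0.10² + 0.10² + 0.30² + 0.27² + 0.23² = 0.0100 + 0.0100 + 0.0900 + 0.0729 + 0.0529 = 0.2358
B_3 = 1 / 0.2358 = 4.2409
Σp_4ᵢ² = 0.11² + 0.22² + 0.19² + 0.27² + 0.21² = 0.0121 + 0.0484 + 0.0361 + 0.0729 + 0.0441 = 0.2136
B_4 = 1 / 0.2136 = 4.6816
Ranking by B (broadest → narrowest): species 4 (4.68) > species 3 (4.24) > species 1 (3.87)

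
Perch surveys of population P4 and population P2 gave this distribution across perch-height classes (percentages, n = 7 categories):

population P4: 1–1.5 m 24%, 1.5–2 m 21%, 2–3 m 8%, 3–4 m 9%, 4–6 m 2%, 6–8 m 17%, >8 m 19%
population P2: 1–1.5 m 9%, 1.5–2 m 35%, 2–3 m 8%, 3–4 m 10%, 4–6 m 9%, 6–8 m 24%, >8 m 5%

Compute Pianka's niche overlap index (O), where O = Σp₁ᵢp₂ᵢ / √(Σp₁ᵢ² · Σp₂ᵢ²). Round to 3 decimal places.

Convert percentages to proportions (divide by 100).
Σ p₁ᵢp₂ᵢ = 0.0216 + 0.0735 + 0.0064 + 0.0090 + 0.0018 + 0.0408 + 0.0095 = 0.1626
Σp_1ᵢ² = 0.24² + 0.21² + 0.08² + 0.09² + 0.02² + 0.17² + 0.19² = 0.0576 + 0.0441 + 0.0064 + 0.0081 + 0.0004 + 0.0289 + 0.0361 = 0.1816
Σp_2ᵢ² = 0.09² + 0.35² + 0.08² + 0.10² + 0.09² + 0.24² + 0.05² = 0.0081 + 0.1225 + 0.0064 + 0.0100 + 0.0081 + 0.0576 + 0.0025 = 0.2152
O = 0.1626 / √(0.1816 × 0.2152) = 0.1626 / 0.197687 = 0.82251

0.823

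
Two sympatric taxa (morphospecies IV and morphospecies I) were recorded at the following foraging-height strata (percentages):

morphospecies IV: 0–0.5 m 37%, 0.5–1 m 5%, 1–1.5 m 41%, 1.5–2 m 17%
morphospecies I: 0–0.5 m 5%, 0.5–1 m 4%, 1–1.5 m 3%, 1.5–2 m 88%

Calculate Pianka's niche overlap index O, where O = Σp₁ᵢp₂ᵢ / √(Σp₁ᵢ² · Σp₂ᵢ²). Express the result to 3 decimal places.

Convert percentages to proportions (divide by 100).
Σ p₁ᵢp₂ᵢ = 0.0185 + 0.0020 + 0.0123 + 0.1496 = 0.1824
Σp_1ᵢ² = 0.37² + 0.05² + 0.41² + 0.17² = 0.1369 + 0.0025 + 0.1681 + 0.0289 = 0.3364
Σp_2ᵢ² = 0.05² + 0.04² + 0.03² + 0.88² = 0.0025 + 0.0016 + 0.0009 + 0.7744 = 0.7794
O = 0.1824 / √(0.3364 × 0.7794) = 0.1824 / 0.512045 = 0.35622

0.356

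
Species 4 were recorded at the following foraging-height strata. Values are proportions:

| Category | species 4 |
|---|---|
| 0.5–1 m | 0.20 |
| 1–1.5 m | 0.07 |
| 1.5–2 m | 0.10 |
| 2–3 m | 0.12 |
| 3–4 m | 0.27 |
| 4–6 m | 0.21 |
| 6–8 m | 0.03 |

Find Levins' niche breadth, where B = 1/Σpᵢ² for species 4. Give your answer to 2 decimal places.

Σpᵢ² = 0.20² + 0.07² + 0.10² + 0.12² + 0.27² + 0.21² + 0.03² = 0.0400 + 0.0049 + 0.0100 + 0.0144 + 0.0729 + 0.0441 + 0.0009 = 0.1872
B = 1 / 0.1872 = 5.3419

5.34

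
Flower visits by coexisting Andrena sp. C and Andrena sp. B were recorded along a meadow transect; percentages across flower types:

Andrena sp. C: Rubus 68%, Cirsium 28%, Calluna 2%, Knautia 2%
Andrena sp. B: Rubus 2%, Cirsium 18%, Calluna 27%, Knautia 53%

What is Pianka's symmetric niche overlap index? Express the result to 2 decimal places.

0.17

Convert percentages to proportions (divide by 100).
Σ p₁ᵢp₂ᵢ = 0.0136 + 0.0504 + 0.0054 + 0.0106 = 0.0800
Σp_1ᵢ² = 0.68² + 0.28² + 0.02² + 0.02² = 0.4624 + 0.0784 + 0.0004 + 0.0004 = 0.5416
Σp_2ᵢ² = 0.02² + 0.18² + 0.27² + 0.53² = 0.0004 + 0.0324 + 0.0729 + 0.2809 = 0.3866
O = 0.0800 / √(0.5416 × 0.3866) = 0.0800 / 0.45758 = 0.1748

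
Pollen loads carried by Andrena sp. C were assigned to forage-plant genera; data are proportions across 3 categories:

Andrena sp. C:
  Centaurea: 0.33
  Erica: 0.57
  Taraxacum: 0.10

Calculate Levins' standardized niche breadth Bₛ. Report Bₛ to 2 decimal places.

0.63

Σpᵢ² = 0.33² + 0.57² + 0.10² = 0.1089 + 0.3249 + 0.0100 = 0.4438
B = 1 / 0.4438 = 2.2533
Bₛ = (B − 1)/(n − 1) = (2.2533 − 1)/(3 − 1) = 1.2533/2 = 0.6267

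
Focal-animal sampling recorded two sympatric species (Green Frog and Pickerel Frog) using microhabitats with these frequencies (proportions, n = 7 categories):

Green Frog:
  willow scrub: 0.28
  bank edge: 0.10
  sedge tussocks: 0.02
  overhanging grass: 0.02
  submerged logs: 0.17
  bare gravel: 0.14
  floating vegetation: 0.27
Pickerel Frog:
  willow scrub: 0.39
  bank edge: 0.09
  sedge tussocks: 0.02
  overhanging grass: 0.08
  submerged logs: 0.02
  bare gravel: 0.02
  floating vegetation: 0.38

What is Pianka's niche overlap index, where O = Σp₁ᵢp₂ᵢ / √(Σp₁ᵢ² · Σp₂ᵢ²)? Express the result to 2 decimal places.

Σ p₁ᵢp₂ᵢ = 0.1092 + 0.0090 + 0.0004 + 0.0016 + 0.0034 + 0.0028 + 0.1026 = 0.2290
Σp_1ᵢ² = 0.28² + 0.10² + 0.02² + 0.02² + 0.17² + 0.14² + 0.27² = 0.0784 + 0.0100 + 0.0004 + 0.0004 + 0.0289 + 0.0196 + 0.0729 = 0.2106
Σp_2ᵢ² = 0.39² + 0.09² + 0.02² + 0.08² + 0.02² + 0.02² + 0.38² = 0.1521 + 0.0081 + 0.0004 + 0.0064 + 0.0004 + 0.0004 + 0.1444 = 0.3122
O = 0.2290 / √(0.2106 × 0.3122) = 0.2290 / 0.25642 = 0.8931

0.89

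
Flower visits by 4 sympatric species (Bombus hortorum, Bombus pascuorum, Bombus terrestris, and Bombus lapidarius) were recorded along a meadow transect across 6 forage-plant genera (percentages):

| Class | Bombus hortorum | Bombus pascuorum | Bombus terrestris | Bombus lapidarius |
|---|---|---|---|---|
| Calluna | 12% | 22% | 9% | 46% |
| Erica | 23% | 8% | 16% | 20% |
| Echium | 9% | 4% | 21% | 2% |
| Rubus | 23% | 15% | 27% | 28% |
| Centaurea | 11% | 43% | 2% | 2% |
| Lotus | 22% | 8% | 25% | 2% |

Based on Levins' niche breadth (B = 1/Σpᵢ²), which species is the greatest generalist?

Convert percentages to proportions (divide by 100).
Σp_hortᵢ² = 0.12² + 0.23² + 0.09² + 0.23² + 0.11² + 0.22² = 0.0144 + 0.0529 + 0.0081 + 0.0529 + 0.0121 + 0.0484 = 0.1888
B_hort = 1 / 0.1888 = 5.2966
Σp_pascᵢ² = 0.22² + 0.08² + 0.04² + 0.15² + 0.43² + 0.08² = 0.0484 + 0.0064 + 0.0016 + 0.0225 + 0.1849 + 0.0064 = 0.2702
B_pasc = 1 / 0.2702 = 3.7010
Σp_terrᵢ² = 0.09² + 0.16² + 0.21² + 0.27² + 0.02² + 0.25² = 0.0081 + 0.0256 + 0.0441 + 0.0729 + 0.0004 + 0.0625 = 0.2136
B_terr = 1 / 0.2136 = 4.6816
Σp_lapiᵢ² = 0.46² + 0.20² + 0.02² + 0.28² + 0.02² + 0.02² = 0.2116 + 0.0400 + 0.0004 + 0.0784 + 0.0004 + 0.0004 = 0.3312
B_lapi = 1 / 0.3312 = 3.0193
Highest B → broadest niche (most generalist): Bombus hortorum (B = 5.30).

Bombus hortorum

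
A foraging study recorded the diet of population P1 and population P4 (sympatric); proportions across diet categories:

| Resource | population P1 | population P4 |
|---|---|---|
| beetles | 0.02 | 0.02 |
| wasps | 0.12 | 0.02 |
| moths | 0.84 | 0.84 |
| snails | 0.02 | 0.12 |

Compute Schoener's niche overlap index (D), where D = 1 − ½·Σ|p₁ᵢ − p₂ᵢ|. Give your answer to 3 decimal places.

0.900

Σ|p₁ᵢ − p₂ᵢ| = 0.00 + 0.10 + 0.00 + 0.10 = 0.20
D = 1 − ½ × 0.20 = 1 − 0.100 = 0.90000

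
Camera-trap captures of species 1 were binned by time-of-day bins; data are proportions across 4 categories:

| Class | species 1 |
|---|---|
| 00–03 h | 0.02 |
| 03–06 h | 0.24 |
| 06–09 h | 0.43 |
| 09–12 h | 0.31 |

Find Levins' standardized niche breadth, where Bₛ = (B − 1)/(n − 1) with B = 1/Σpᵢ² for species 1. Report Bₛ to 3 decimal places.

0.650

Σpᵢ² = 0.02² + 0.24² + 0.43² + 0.31² = 0.0004 + 0.0576 + 0.1849 + 0.0961 = 0.3390
B = 1 / 0.3390 = 2.94985
Bₛ = (B − 1)/(n − 1) = (2.94985 − 1)/(4 − 1) = 1.94985/3 = 0.64995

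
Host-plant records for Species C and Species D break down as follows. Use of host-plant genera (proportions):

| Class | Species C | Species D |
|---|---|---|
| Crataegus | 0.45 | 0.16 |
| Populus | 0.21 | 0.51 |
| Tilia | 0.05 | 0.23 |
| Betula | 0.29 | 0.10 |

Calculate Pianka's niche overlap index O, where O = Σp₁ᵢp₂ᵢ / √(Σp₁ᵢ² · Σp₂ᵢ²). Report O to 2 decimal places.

0.64

Σ p₁ᵢp₂ᵢ = 0.0720 + 0.1071 + 0.0115 + 0.0290 = 0.2196
Σp_1ᵢ² = 0.45² + 0.21² + 0.05² + 0.29² = 0.2025 + 0.0441 + 0.0025 + 0.0841 = 0.3332
Σp_2ᵢ² = 0.16² + 0.51² + 0.23² + 0.10² = 0.0256 + 0.2601 + 0.0529 + 0.0100 = 0.3486
O = 0.2196 / √(0.3332 × 0.3486) = 0.2196 / 0.34081 = 0.6443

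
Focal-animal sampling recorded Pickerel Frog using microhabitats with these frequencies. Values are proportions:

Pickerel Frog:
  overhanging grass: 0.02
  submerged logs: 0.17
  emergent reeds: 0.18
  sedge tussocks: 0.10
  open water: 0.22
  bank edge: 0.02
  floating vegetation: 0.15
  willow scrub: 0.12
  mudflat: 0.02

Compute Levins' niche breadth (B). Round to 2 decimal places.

Σpᵢ² = 0.02² + 0.17² + 0.18² + 0.10² + 0.22² + 0.02² + 0.15² + 0.12² + 0.02² = 0.0004 + 0.0289 + 0.0324 + 0.0100 + 0.0484 + 0.0004 + 0.0225 + 0.0144 + 0.0004 = 0.1578
B = 1 / 0.1578 = 6.3371

6.34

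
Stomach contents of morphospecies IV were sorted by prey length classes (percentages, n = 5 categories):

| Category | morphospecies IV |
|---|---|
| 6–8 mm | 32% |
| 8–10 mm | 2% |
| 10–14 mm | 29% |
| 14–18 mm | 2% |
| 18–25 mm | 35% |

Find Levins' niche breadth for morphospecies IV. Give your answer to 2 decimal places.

3.23

Convert percentages to proportions (divide by 100).
Σpᵢ² = 0.32² + 0.02² + 0.29² + 0.02² + 0.35² = 0.1024 + 0.0004 + 0.0841 + 0.0004 + 0.1225 = 0.3098
B = 1 / 0.3098 = 3.2279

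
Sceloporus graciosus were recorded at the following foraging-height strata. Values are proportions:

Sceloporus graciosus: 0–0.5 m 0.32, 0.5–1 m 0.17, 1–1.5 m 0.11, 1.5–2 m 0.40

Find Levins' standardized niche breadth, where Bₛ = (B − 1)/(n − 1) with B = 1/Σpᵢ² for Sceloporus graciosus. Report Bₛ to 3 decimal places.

Σpᵢ² = 0.32² + 0.17² + 0.11² + 0.40² = 0.1024 + 0.0289 + 0.0121 + 0.1600 = 0.3034
B = 1 / 0.3034 = 3.29598
Bₛ = (B − 1)/(n − 1) = (3.29598 − 1)/(4 − 1) = 2.29598/3 = 0.76533

0.765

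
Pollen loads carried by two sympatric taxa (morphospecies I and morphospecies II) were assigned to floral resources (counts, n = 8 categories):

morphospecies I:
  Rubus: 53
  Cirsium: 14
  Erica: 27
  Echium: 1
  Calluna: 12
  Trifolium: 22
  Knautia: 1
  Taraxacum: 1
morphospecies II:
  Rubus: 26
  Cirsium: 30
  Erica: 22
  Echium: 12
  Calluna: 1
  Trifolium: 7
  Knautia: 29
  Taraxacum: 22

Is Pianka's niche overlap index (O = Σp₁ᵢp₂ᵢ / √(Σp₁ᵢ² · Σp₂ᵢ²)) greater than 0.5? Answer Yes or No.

Yes

Proportions for morphospecies I (n=131): 53/131=0.4046, 14/131=0.1069, 27/131=0.2061, 1/131=0.0076, 12/131=0.0916, 22/131=0.1679, 1/131=0.0076, 1/131=0.0076
Proportions for morphospecies II (n=149): 26/149=0.1745, 30/149=0.2013, 22/149=0.1477, 12/149=0.0805, 1/149=0.0067, 7/149=0.0470, 29/149=0.1946, 22/149=0.1477
Σ p₁ᵢp₂ᵢ = 0.070603 + 0.021519 + 0.030441 + 0.000612 + 0.000614 + 0.007891 + 0.001479 + 0.001123 = 0.134282
Σp_1ᵢ² = 0.4046² + 0.1069² + 0.2061² + 0.0076² + 0.0916² + 0.1679² + 0.0076² + 0.0076² = 0.163701 + 0.011428 + 0.042477 + 0.000058 + 0.008391 + 0.028190 + 0.000058 + 0.000058 = 0.254361
Σp_2ᵢ² = 0.1745² + 0.2013² + 0.1477² + 0.0805² + 0.0067² + 0.0470² + 0.1946² + 0.1477² = 0.030450 + 0.040522 + 0.021815 + 0.006480 + 0.000045 + 0.002209 + 0.037869 + 0.021815 = 0.161205
O = 0.134282 / √(0.254361 × 0.161205) = 0.134282 / 0.2024951 = 0.6631
O = 0.6631 > 0.5 → Yes.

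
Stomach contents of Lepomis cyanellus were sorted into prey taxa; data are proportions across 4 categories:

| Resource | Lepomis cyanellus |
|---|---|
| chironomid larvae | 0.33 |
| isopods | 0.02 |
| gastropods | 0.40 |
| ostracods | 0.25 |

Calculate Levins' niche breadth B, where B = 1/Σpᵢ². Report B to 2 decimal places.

Σpᵢ² = 0.33² + 0.02² + 0.40² + 0.25² = 0.1089 + 0.0004 + 0.1600 + 0.0625 = 0.3318
B = 1 / 0.3318 = 3.0139

3.01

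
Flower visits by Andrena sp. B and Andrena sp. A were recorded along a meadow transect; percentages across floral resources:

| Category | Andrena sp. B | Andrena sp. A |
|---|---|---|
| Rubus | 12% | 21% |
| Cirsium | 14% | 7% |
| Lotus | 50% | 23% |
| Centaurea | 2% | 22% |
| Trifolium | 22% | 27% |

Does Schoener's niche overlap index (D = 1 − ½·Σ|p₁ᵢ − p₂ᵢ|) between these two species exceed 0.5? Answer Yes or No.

Convert percentages to proportions (divide by 100).
Σ|p₁ᵢ − p₂ᵢ| = 0.09 + 0.07 + 0.27 + 0.20 + 0.05 = 0.68
D = 1 − ½ × 0.68 = 1 − 0.340 = 0.6600
D = 0.6600 > 0.5 → Yes.

Yes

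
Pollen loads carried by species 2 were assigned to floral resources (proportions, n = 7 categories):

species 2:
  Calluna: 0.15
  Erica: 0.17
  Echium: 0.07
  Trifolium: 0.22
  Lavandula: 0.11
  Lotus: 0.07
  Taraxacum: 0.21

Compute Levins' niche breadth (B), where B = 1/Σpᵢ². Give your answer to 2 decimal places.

6.03

Σpᵢ² = 0.15² + 0.17² + 0.07² + 0.22² + 0.11² + 0.07² + 0.21² = 0.0225 + 0.0289 + 0.0049 + 0.0484 + 0.0121 + 0.0049 + 0.0441 = 0.1658
B = 1 / 0.1658 = 6.0314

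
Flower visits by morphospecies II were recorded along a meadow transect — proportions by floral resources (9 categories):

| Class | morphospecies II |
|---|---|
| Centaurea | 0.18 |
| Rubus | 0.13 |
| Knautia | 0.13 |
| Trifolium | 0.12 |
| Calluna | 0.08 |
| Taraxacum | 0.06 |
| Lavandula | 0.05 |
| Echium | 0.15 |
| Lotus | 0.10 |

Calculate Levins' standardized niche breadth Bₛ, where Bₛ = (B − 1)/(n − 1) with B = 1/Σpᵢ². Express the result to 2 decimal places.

0.87

Σpᵢ² = 0.18² + 0.13² + 0.13² + 0.12² + 0.08² + 0.06² + 0.05² + 0.15² + 0.10² = 0.0324 + 0.0169 + 0.0169 + 0.0144 + 0.0064 + 0.0036 + 0.0025 + 0.0225 + 0.0100 = 0.1256
B = 1 / 0.1256 = 7.9618
Bₛ = (B − 1)/(n − 1) = (7.9618 − 1)/(9 − 1) = 6.9618/8 = 0.8702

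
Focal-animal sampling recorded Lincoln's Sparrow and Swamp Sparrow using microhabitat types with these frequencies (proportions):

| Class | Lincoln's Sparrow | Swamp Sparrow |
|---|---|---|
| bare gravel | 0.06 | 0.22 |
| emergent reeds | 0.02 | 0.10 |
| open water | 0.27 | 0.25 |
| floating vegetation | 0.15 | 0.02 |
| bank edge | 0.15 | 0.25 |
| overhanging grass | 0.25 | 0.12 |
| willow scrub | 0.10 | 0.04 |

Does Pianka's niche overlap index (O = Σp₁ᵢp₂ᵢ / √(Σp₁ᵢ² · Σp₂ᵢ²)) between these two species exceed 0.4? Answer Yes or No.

Σ p₁ᵢp₂ᵢ = 0.0132 + 0.0020 + 0.0675 + 0.0030 + 0.0375 + 0.0300 + 0.0040 = 0.1572
Σp_1ᵢ² = 0.06² + 0.02² + 0.27² + 0.15² + 0.15² + 0.25² + 0.10² = 0.0036 + 0.0004 + 0.0729 + 0.0225 + 0.0225 + 0.0625 + 0.0100 = 0.1944
Σp_2ᵢ² = 0.22² + 0.10² + 0.25² + 0.02² + 0.25² + 0.12² + 0.04² = 0.0484 + 0.0100 + 0.0625 + 0.0004 + 0.0625 + 0.0144 + 0.0016 = 0.1998
O = 0.1572 / √(0.1944 × 0.1998) = 0.1572 / 0.19708 = 0.7976
O = 0.7976 > 0.4 → Yes.

Yes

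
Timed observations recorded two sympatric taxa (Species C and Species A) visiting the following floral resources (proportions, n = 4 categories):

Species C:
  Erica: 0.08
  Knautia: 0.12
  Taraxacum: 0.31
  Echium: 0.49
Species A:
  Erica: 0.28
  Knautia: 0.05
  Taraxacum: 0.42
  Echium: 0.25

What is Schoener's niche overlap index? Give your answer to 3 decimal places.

Σ|p₁ᵢ − p₂ᵢ| = 0.20 + 0.07 + 0.11 + 0.24 = 0.62
D = 1 − ½ × 0.62 = 1 − 0.310 = 0.69000

0.690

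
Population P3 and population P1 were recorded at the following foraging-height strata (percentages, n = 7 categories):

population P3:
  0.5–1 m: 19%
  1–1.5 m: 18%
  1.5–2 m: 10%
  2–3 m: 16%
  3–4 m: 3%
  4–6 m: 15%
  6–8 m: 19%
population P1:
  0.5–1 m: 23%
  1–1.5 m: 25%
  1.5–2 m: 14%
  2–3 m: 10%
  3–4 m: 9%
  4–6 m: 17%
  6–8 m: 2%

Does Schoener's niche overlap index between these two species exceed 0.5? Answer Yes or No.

Yes

Convert percentages to proportions (divide by 100).
Σ|p₁ᵢ − p₂ᵢ| = 0.04 + 0.07 + 0.04 + 0.06 + 0.06 + 0.02 + 0.17 = 0.46
D = 1 − ½ × 0.46 = 1 − 0.230 = 0.7700
D = 0.7700 > 0.5 → Yes.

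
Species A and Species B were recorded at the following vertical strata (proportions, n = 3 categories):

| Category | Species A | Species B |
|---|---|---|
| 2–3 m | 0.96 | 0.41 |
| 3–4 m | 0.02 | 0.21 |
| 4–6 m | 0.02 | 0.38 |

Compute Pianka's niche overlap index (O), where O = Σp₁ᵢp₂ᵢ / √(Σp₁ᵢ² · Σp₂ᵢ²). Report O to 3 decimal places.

0.707

Σ p₁ᵢp₂ᵢ = 0.3936 + 0.0042 + 0.0076 = 0.4054
Σp_1ᵢ² = 0.96² + 0.02² + 0.02² = 0.9216 + 0.0004 + 0.0004 = 0.9224
Σp_2ᵢ² = 0.41² + 0.21² + 0.38² = 0.1681 + 0.0441 + 0.1444 = 0.3566
O = 0.4054 / √(0.9224 × 0.3566) = 0.4054 / 0.573522 = 0.70686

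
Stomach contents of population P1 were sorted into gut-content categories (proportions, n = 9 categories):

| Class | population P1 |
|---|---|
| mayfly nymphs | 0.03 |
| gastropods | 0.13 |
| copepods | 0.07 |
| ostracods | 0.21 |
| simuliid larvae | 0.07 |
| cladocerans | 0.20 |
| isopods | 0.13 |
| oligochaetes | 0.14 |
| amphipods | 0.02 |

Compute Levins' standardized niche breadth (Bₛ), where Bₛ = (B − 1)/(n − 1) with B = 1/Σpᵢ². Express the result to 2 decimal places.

Σpᵢ² = 0.03² + 0.13² + 0.07² + 0.21² + 0.07² + 0.20² + 0.13² + 0.14² + 0.02² = 0.0009 + 0.0169 + 0.0049 + 0.0441 + 0.0049 + 0.0400 + 0.0169 + 0.0196 + 0.0004 = 0.1486
B = 1 / 0.1486 = 6.7295
Bₛ = (B − 1)/(n − 1) = (6.7295 − 1)/(9 − 1) = 5.7295/8 = 0.7162

0.72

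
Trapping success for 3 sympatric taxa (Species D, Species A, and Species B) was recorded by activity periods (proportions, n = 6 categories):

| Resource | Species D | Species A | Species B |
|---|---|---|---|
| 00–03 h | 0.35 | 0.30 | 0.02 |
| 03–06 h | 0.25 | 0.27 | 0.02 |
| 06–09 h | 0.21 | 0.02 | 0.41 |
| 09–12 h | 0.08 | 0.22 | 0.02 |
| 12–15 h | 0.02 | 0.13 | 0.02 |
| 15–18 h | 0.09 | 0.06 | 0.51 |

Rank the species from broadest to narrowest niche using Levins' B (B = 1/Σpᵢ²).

Σp_Dᵢ² = 0.35² + 0.25² + 0.21² + 0.08² + 0.02² + 0.09² = 0.1225 + 0.0625 + 0.0441 + 0.0064 + 0.0004 + 0.0081 = 0.2440
B_D = 1 / 0.2440 = 4.0984
Σp_Aᵢ² = 0.30² + 0.27² + 0.02² + 0.22² + 0.13² + 0.06² = 0.0900 + 0.0729 + 0.0004 + 0.0484 + 0.0169 + 0.0036 = 0.2322
B_A = 1 / 0.2322 = 4.3066
Σp_Bᵢ² = 0.02² + 0.02² + 0.41² + 0.02² + 0.02² + 0.51² = 0.0004 + 0.0004 + 0.1681 + 0.0004 + 0.0004 + 0.2601 = 0.4298
B_B = 1 / 0.4298 = 2.3267
Ranking by B (broadest → narrowest): Species A (4.31) > Species D (4.10) > Species B (2.33)

Species A > Species D > Species B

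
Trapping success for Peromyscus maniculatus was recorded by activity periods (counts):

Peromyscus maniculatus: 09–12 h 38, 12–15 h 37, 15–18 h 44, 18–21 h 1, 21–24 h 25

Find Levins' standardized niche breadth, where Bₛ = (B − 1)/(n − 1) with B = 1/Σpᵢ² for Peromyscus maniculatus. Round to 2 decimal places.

0.73

Proportions for Peromyscus maniculatus (n=145): 38/145=0.2621, 37/145=0.2552, 44/145=0.3034, 1/145=0.0069, 25/145=0.1724
Σpᵢ² = 0.2621² + 0.2552² + 0.3034² + 0.0069² + 0.1724² = 0.068696 + 0.065127 + 0.092052 + 0.000048 + 0.029722 = 0.255645
B = 1 / 0.255645 = 3.9117
Bₛ = (B − 1)/(n − 1) = (3.9117 − 1)/(5 − 1) = 2.9117/4 = 0.7279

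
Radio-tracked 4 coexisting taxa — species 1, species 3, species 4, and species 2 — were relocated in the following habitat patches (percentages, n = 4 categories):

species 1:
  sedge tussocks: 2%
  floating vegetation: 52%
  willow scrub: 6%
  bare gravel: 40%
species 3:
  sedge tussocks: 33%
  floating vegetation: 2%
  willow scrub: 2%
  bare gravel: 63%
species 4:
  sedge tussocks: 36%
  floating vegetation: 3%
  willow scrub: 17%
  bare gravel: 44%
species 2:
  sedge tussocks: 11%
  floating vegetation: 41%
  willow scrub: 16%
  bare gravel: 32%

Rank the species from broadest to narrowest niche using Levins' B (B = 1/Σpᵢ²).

species 2 > species 4 > species 1 > species 3

Convert percentages to proportions (divide by 100).
Σp_1ᵢ² = 0.02² + 0.52² + 0.06² + 0.40² = 0.0004 + 0.2704 + 0.0036 + 0.1600 = 0.4344
B_1 = 1 / 0.4344 = 2.3020
Σp_3ᵢ² = 0.33² + 0.02² + 0.02² + 0.63² = 0.1089 + 0.0004 + 0.0004 + 0.3969 = 0.5066
B_3 = 1 / 0.5066 = 1.9739
Σp_4ᵢ² = 0.36² + 0.03² + 0.17² + 0.44² = 0.1296 + 0.0009 + 0.0289 + 0.1936 = 0.3530
B_4 = 1 / 0.3530 = 2.8329
Σp_2ᵢ² = 0.11² + 0.41² + 0.16² + 0.32² = 0.0121 + 0.1681 + 0.0256 + 0.1024 = 0.3082
B_2 = 1 / 0.3082 = 3.2446
Ranking by B (broadest → narrowest): species 2 (3.24) > species 4 (2.83) > species 1 (2.30) > species 3 (1.97)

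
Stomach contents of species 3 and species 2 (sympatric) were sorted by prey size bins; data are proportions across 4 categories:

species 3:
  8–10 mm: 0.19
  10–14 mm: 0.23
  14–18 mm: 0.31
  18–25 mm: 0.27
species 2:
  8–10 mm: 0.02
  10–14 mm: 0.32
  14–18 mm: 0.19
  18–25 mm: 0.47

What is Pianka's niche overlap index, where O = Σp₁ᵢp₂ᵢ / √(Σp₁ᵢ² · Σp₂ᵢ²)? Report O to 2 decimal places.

Σ p₁ᵢp₂ᵢ = 0.0038 + 0.0736 + 0.0589 + 0.1269 = 0.2632
Σp_1ᵢ² = 0.19² + 0.23² + 0.31² + 0.27² = 0.0361 + 0.0529 + 0.0961 + 0.0729 = 0.2580
Σp_2ᵢ² = 0.02² + 0.32² + 0.19² + 0.47² = 0.0004 + 0.1024 + 0.0361 + 0.2209 = 0.3598
O = 0.2632 / √(0.2580 × 0.3598) = 0.2632 / 0.30468 = 0.8639

0.86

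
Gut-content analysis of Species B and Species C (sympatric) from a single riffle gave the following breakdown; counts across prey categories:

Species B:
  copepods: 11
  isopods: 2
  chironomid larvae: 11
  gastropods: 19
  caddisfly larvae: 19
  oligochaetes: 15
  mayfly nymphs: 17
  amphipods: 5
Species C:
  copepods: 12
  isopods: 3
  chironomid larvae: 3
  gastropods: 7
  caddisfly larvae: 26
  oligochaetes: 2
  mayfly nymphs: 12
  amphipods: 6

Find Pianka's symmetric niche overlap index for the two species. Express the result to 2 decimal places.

0.84

Proportions for Species B (n=99): 11/99=0.1111, 2/99=0.0202, 11/99=0.1111, 19/99=0.1919, 19/99=0.1919, 15/99=0.1515, 17/99=0.1717, 5/99=0.0505
Proportions for Species C (n=71): 12/71=0.1690, 3/71=0.0423, 3/71=0.0423, 7/71=0.0986, 26/71=0.3662, 2/71=0.0282, 12/71=0.1690, 6/71=0.0845
Σ p₁ᵢp₂ᵢ = 0.018776 + 0.000854 + 0.004700 + 0.018921 + 0.070274 + 0.004272 + 0.029017 + 0.004267 = 0.151081
Σp_1ᵢ² = 0.1111² + 0.0202² + 0.1111² + 0.1919² + 0.1919² + 0.1515² + 0.1717² + 0.0505² = 0.012343 + 0.000408 + 0.012343 + 0.036826 + 0.036826 + 0.022952 + 0.029481 + 0.002550 = 0.153729
Σp_2ᵢ² = 0.1690² + 0.0423² + 0.0423² + 0.0986² + 0.3662² + 0.0282² + 0.1690² + 0.0845² = 0.028561 + 0.001789 + 0.001789 + 0.009722 + 0.134102 + 0.000795 + 0.028561 + 0.007140 = 0.212459
O = 0.151081 / √(0.153729 × 0.212459) = 0.151081 / 0.1807238 = 0.8360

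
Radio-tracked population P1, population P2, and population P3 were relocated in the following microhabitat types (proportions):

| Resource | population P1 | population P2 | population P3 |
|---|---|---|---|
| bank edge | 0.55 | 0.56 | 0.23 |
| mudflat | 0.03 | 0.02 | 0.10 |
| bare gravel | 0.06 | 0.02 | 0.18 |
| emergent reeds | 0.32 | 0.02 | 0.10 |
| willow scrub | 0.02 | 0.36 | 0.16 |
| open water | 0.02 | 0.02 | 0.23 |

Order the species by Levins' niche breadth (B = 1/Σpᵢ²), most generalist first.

population P3 > population P1 > population P2

Σp_P1ᵢ² = 0.55² + 0.03² + 0.06² + 0.32² + 0.02² + 0.02² = 0.3025 + 0.0009 + 0.0036 + 0.1024 + 0.0004 + 0.0004 = 0.4102
B_P1 = 1 / 0.4102 = 2.4378
Σp_P2ᵢ² = 0.56² + 0.02² + 0.02² + 0.02² + 0.36² + 0.02² = 0.3136 + 0.0004 + 0.0004 + 0.0004 + 0.1296 + 0.0004 = 0.4448
B_P2 = 1 / 0.4448 = 2.2482
Σp_P3ᵢ² = 0.23² + 0.10² + 0.18² + 0.10² + 0.16² + 0.23² = 0.0529 + 0.0100 + 0.0324 + 0.0100 + 0.0256 + 0.0529 = 0.1838
B_P3 = 1 / 0.1838 = 5.4407
Ranking by B (broadest → narrowest): population P3 (5.44) > population P1 (2.44) > population P2 (2.25)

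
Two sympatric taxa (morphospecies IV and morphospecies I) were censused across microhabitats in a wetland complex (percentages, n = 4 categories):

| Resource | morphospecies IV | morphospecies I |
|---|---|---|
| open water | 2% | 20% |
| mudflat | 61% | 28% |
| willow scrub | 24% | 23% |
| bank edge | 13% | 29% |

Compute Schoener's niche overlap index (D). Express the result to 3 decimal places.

0.660

Convert percentages to proportions (divide by 100).
Σ|p₁ᵢ − p₂ᵢ| = 0.18 + 0.33 + 0.01 + 0.16 = 0.68
D = 1 − ½ × 0.68 = 1 − 0.340 = 0.66000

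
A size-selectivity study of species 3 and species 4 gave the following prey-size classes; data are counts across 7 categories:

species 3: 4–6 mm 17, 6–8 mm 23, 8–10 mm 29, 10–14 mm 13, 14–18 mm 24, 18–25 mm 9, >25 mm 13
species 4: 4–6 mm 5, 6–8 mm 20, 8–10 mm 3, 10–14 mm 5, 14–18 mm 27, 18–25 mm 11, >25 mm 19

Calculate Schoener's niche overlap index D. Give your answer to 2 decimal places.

0.68

Proportions for species 3 (n=128): 17/128=0.1328, 23/128=0.1797, 29/128=0.2266, 13/128=0.1016, 24/128=0.1875, 9/128=0.0703, 13/128=0.1016
Proportions for species 4 (n=90): 5/90=0.0556, 20/90=0.2222, 3/90=0.0333, 5/90=0.0556, 27/90=0.3000, 11/90=0.1222, 19/90=0.2111
Σ|p₁ᵢ − p₂ᵢ| = 0.0772 + 0.0425 + 0.1933 + 0.0460 + 0.1125 + 0.0519 + 0.1095 = 0.6329
D = 1 − ½ × 0.6329 = 1 − 0.31645 = 0.68355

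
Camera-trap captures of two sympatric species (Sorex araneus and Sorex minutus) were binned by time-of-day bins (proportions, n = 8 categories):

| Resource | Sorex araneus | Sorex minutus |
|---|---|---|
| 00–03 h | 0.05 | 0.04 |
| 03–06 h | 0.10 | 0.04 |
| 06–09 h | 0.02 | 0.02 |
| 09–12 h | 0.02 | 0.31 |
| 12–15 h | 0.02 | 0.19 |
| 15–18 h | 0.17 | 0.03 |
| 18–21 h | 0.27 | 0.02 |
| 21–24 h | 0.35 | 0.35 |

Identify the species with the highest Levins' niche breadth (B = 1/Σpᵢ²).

Sorex araneus

Σp_aranᵢ² = 0.05² + 0.10² + 0.02² + 0.02² + 0.02² + 0.17² + 0.27² + 0.35² = 0.0025 + 0.0100 + 0.0004 + 0.0004 + 0.0004 + 0.0289 + 0.0729 + 0.1225 = 0.2380
B_aran = 1 / 0.2380 = 4.2017
Σp_minuᵢ² = 0.04² + 0.04² + 0.02² + 0.31² + 0.19² + 0.03² + 0.02² + 0.35² = 0.0016 + 0.0016 + 0.0004 + 0.0961 + 0.0361 + 0.0009 + 0.0004 + 0.1225 = 0.2596
B_minu = 1 / 0.2596 = 3.8521
Highest B → broadest niche (most generalist): Sorex araneus (B = 4.20).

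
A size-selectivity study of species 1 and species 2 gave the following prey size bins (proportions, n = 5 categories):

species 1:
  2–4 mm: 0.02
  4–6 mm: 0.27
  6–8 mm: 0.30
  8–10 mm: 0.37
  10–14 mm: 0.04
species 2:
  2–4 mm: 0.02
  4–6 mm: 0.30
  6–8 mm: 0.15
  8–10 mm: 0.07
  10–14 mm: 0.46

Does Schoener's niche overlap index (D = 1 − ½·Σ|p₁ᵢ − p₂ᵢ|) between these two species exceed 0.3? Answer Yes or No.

Σ|p₁ᵢ − p₂ᵢ| = 0.00 + 0.03 + 0.15 + 0.30 + 0.42 = 0.90
D = 1 − ½ × 0.90 = 1 − 0.450 = 0.5500
D = 0.5500 > 0.3 → Yes.

Yes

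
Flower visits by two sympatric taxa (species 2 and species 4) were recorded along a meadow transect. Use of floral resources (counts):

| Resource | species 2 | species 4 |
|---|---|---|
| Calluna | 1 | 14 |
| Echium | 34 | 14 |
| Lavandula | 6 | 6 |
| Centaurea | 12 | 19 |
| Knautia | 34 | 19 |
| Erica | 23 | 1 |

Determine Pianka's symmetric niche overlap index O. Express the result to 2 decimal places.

0.76

Proportions for species 2 (n=110): 1/110=0.0091, 34/110=0.3091, 6/110=0.0545, 12/110=0.1091, 34/110=0.3091, 23/110=0.2091
Proportions for species 4 (n=73): 14/73=0.1918, 14/73=0.1918, 6/73=0.0822, 19/73=0.2603, 19/73=0.2603, 1/73=0.0137
Σ p₁ᵢp₂ᵢ = 0.001745 + 0.059285 + 0.004480 + 0.028399 + 0.080459 + 0.002865 = 0.177233
Σp_1ᵢ² = 0.0091² + 0.3091² + 0.0545² + 0.1091² + 0.3091² + 0.2091² = 0.000083 + 0.095543 + 0.002970 + 0.011903 + 0.095543 + 0.043723 = 0.249765
Σp_2ᵢ² = 0.1918² + 0.1918² + 0.0822² + 0.2603² + 0.2603² + 0.0137² = 0.036787 + 0.036787 + 0.006757 + 0.067756 + 0.067756 + 0.000188 = 0.216031
O = 0.177233 / √(0.249765 × 0.216031) = 0.177233 / 0.2322864 = 0.7630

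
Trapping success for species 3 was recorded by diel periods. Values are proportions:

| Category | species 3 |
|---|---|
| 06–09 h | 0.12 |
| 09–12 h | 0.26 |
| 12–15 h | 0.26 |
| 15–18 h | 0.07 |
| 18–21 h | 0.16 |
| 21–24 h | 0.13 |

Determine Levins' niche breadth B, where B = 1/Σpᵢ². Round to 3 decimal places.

Σpᵢ² = 0.12² + 0.26² + 0.26² + 0.07² + 0.16² + 0.13² = 0.0144 + 0.0676 + 0.0676 + 0.0049 + 0.0256 + 0.0169 = 0.1970
B = 1 / 0.1970 = 5.07614

5.076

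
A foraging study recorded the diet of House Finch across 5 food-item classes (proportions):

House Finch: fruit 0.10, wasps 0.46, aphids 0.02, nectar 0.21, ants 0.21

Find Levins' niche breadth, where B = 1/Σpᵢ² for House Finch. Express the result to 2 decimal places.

Σpᵢ² = 0.10² + 0.46² + 0.02² + 0.21² + 0.21² = 0.0100 + 0.2116 + 0.0004 + 0.0441 + 0.0441 = 0.3102
B = 1 / 0.3102 = 3.2237

3.22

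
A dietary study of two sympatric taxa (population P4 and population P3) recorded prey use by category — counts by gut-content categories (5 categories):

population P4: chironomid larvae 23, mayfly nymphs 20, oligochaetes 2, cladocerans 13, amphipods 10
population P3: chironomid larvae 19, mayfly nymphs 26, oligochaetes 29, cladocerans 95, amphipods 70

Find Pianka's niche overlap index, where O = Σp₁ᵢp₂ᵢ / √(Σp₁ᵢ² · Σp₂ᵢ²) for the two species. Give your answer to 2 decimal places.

Proportions for population P4 (n=68): 23/68=0.3382, 20/68=0.2941, 2/68=0.0294, 13/68=0.1912, 10/68=0.1471
Proportions for population P3 (n=239): 19/239=0.0795, 26/239=0.1088, 29/239=0.1213, 95/239=0.3975, 70/239=0.2929
Σ p₁ᵢp₂ᵢ = 0.026887 + 0.031998 + 0.003566 + 0.076002 + 0.043086 = 0.181539
Σp_1ᵢ² = 0.3382² + 0.2941² + 0.0294² + 0.1912² + 0.1471² = 0.114379 + 0.086495 + 0.000864 + 0.036557 + 0.021638 = 0.259933
Σp_2ᵢ² = 0.0795² + 0.1088² + 0.1213² + 0.3975² + 0.2929² = 0.006320 + 0.011837 + 0.014714 + 0.158006 + 0.085790 = 0.276667
O = 0.181539 / √(0.259933 × 0.276667) = 0.181539 / 0.2681695 = 0.6770

0.68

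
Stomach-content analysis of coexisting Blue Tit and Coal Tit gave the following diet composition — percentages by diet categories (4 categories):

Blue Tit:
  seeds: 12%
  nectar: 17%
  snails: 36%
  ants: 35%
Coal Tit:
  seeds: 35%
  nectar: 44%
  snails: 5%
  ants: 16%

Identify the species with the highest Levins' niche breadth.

Convert percentages to proportions (divide by 100).
Σp_Blueᵢ² = 0.12² + 0.17² + 0.36² + 0.35² = 0.0144 + 0.0289 + 0.1296 + 0.1225 = 0.2954
B_Blue = 1 / 0.2954 = 3.3852
Σp_Coalᵢ² = 0.35² + 0.44² + 0.05² + 0.16² = 0.1225 + 0.1936 + 0.0025 + 0.0256 = 0.3442
B_Coal = 1 / 0.3442 = 2.9053
Highest B → broadest niche (most generalist): Blue Tit (B = 3.39).

Blue Tit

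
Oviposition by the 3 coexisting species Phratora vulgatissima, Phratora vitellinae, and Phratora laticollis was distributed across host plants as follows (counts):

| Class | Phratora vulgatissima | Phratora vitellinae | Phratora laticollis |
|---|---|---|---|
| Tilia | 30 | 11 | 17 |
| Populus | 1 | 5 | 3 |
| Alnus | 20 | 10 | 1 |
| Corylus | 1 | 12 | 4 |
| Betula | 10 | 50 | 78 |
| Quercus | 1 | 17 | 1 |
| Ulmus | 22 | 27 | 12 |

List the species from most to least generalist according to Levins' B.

Proportions for Phratora vulgatissima (n=85): 30/85=0.3529, 1/85=0.0118, 20/85=0.2353, 1/85=0.0118, 10/85=0.1176, 1/85=0.0118, 22/85=0.2588
Proportions for Phratora vitellinae (n=132): 11/132=0.0833, 5/132=0.0379, 10/132=0.0758, 12/132=0.0909, 50/132=0.3788, 17/132=0.1288, 27/132=0.2045
Proportions for Phratora laticollis (n=116): 17/116=0.1466, 3/116=0.0259, 1/116=0.0086, 4/116=0.0345, 78/116=0.6724, 1/116=0.0086, 12/116=0.1034
Σp_vulgᵢ² = 0.3529² + 0.0118² + 0.2353² + 0.0118² + 0.1176² + 0.0118² + 0.2588² = 0.124538 + 0.000139 + 0.055366 + 0.000139 + 0.013830 + 0.000139 + 0.066977 = 0.261128
B_vulg = 1 / 0.261128 = 3.8295
Σp_viteᵢ² = 0.0833² + 0.0379² + 0.0758² + 0.0909² + 0.3788² + 0.1288² + 0.2045² = 0.006939 + 0.001436 + 0.005746 + 0.008263 + 0.143489 + 0.016589 + 0.041820 = 0.224282
B_vite = 1 / 0.224282 = 4.4587
Σp_latiᵢ² = 0.1466² + 0.0259² + 0.0086² + 0.0345² + 0.6724² + 0.0086² + 0.1034² = 0.021492 + 0.000671 + 0.000074 + 0.001190 + 0.452122 + 0.000074 + 0.010692 = 0.486315
B_lati = 1 / 0.486315 = 2.0563
Ranking by B (broadest → narrowest): Phratora vitellinae (4.46) > Phratora vulgatissima (3.83) > Phratora laticollis (2.06)

Phratora vitellinae > Phratora vulgatissima > Phratora laticollis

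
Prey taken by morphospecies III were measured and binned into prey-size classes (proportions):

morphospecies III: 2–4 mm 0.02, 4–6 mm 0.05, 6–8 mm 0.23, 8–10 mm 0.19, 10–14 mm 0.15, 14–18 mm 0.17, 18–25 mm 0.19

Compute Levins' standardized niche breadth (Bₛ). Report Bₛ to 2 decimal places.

Σpᵢ² = 0.02² + 0.05² + 0.23² + 0.19² + 0.15² + 0.17² + 0.19² = 0.0004 + 0.0025 + 0.0529 + 0.0361 + 0.0225 + 0.0289 + 0.0361 = 0.1794
B = 1 / 0.1794 = 5.5741
Bₛ = (B − 1)/(n − 1) = (5.5741 − 1)/(7 − 1) = 4.5741/6 = 0.7624

0.76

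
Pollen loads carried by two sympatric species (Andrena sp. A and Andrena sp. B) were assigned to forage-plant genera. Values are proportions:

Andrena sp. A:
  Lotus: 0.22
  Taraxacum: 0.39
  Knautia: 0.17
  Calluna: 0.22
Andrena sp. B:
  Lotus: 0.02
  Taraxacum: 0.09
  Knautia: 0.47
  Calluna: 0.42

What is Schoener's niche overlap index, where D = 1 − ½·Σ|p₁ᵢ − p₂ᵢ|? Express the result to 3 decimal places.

0.500

Σ|p₁ᵢ − p₂ᵢ| = 0.20 + 0.30 + 0.30 + 0.20 = 1.00
D = 1 − ½ × 1.00 = 1 − 0.500 = 0.50000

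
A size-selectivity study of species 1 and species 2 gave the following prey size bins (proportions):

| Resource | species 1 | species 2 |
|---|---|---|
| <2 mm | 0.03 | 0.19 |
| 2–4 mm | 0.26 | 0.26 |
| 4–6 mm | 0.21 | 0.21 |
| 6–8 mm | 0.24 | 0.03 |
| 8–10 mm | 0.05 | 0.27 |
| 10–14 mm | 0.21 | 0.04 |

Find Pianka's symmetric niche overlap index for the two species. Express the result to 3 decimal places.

0.666

Σ p₁ᵢp₂ᵢ = 0.0057 + 0.0676 + 0.0441 + 0.0072 + 0.0135 + 0.0084 = 0.1465
Σp_1ᵢ² = 0.03² + 0.26² + 0.21² + 0.24² + 0.05² + 0.21² = 0.0009 + 0.0676 + 0.0441 + 0.0576 + 0.0025 + 0.0441 = 0.2168
Σp_2ᵢ² = 0.19² + 0.26² + 0.21² + 0.03² + 0.27² + 0.04² = 0.0361 + 0.0676 + 0.0441 + 0.0009 + 0.0729 + 0.0016 = 0.2232
O = 0.1465 / √(0.2168 × 0.2232) = 0.1465 / 0.219977 = 0.66598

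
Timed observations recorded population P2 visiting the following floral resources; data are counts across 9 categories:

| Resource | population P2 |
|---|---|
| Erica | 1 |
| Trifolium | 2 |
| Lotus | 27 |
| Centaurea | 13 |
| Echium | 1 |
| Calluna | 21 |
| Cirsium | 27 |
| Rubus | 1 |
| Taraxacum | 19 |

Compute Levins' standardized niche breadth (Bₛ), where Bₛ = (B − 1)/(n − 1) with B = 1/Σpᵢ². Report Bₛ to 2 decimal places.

0.52

Proportions for population P2 (n=112): 1/112=0.0089, 2/112=0.0179, 27/112=0.2411, 13/112=0.1161, 1/112=0.0089, 21/112=0.1875, 27/112=0.2411, 1/112=0.0089, 19/112=0.1696
Σpᵢ² = 0.0089² + 0.0179² + 0.2411² + 0.1161² + 0.0089² + 0.1875² + 0.2411² + 0.0089² + 0.1696² = 0.000079 + 0.000320 + 0.058129 + 0.013479 + 0.000079 + 0.035156 + 0.058129 + 0.000079 + 0.028764 = 0.194214
B = 1 / 0.194214 = 5.1490
Bₛ = (B − 1)/(n − 1) = (5.1490 − 1)/(9 − 1) = 4.1490/8 = 0.5186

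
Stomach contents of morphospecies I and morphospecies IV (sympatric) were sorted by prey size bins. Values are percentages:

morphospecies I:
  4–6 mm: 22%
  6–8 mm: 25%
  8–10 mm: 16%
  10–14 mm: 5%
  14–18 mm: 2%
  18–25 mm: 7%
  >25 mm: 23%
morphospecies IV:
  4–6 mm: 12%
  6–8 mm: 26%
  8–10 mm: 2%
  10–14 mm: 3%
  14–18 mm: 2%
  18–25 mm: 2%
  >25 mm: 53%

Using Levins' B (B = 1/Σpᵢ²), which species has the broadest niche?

Convert percentages to proportions (divide by 100).
Σp_Iᵢ² = 0.22² + 0.25² + 0.16² + 0.05² + 0.02² + 0.07² + 0.23² = 0.0484 + 0.0625 + 0.0256 + 0.0025 + 0.0004 + 0.0049 + 0.0529 = 0.1972
B_I = 1 / 0.1972 = 5.0710
Σp_IVᵢ² = 0.12² + 0.26² + 0.02² + 0.03² + 0.02² + 0.02² + 0.53² = 0.0144 + 0.0676 + 0.0004 + 0.0009 + 0.0004 + 0.0004 + 0.2809 = 0.3650
B_IV = 1 / 0.3650 = 2.7397
Highest B → broadest niche (most generalist): morphospecies I (B = 5.07).

morphospecies I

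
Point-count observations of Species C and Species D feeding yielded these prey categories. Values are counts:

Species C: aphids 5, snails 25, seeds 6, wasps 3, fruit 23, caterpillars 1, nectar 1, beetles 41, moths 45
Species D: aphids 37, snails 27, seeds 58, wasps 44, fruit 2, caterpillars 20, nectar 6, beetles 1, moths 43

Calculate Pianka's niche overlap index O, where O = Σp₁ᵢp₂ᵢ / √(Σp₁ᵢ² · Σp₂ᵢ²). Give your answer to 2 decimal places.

0.49

Proportions for Species C (n=150): 5/150=0.0333, 25/150=0.1667, 6/150=0.0400, 3/150=0.0200, 23/150=0.1533, 1/150=0.0067, 1/150=0.0067, 41/150=0.2733, 45/150=0.3000
Proportions for Species D (n=238): 37/238=0.1555, 27/238=0.1134, 58/238=0.2437, 44/238=0.1849, 2/238=0.0084, 20/238=0.0840, 6/238=0.0252, 1/238=0.0042, 43/238=0.1807
Σ p₁ᵢp₂ᵢ = 0.005178 + 0.018904 + 0.009748 + 0.003698 + 0.001288 + 0.000563 + 0.000169 + 0.001148 + 0.054210 = 0.094906
Σp_1ᵢ² = 0.0333² + 0.1667² + 0.0400² + 0.0200² + 0.1533² + 0.0067² + 0.0067² + 0.2733² + 0.3000² = 0.001109 + 0.027789 + 0.001600 + 0.000400 + 0.023501 + 0.000045 + 0.000045 + 0.074693 + 0.090000 = 0.219182
Σp_2ᵢ² = 0.1555² + 0.1134² + 0.2437² + 0.1849² + 0.0084² + 0.0840² + 0.0252² + 0.0042² + 0.1807² = 0.024180 + 0.012860 + 0.059390 + 0.034188 + 0.000071 + 0.007056 + 0.000635 + 0.000018 + 0.032652 = 0.171050
O = 0.094906 / √(0.219182 × 0.171050) = 0.094906 / 0.1936261 = 0.4902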